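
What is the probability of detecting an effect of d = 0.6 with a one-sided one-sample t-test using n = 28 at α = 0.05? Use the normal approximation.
Power ≈ 0.94

Power calculation (one-sample t-test, normal approximation):
z_β = d · √n - z_α
z_β = 0.6 · √28 - 1.645
z_β = 0.6 · 5.292 - 1.645
z_β = 1.530

Power = Φ(z_β) = Φ(1.530) ≈ 0.937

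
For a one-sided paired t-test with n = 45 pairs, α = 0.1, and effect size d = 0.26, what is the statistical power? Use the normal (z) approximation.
Power ≈ 0.68

Power calculation (paired t-test, normal approximation):
z_β = d · √n - z_α
z_β = 0.26 · √45 - 1.282
z_β = 0.26 · 6.708 - 1.282
z_β = 0.463

Power = Φ(z_β) = Φ(0.463) ≈ 0.678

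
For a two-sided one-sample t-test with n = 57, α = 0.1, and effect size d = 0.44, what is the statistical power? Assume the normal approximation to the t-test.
Power ≈ 0.95

Power calculation (one-sample t-test, normal approximation):
z_β = d · √n - z_{α/2}
z_β = 0.44 · √57 - 1.645
z_β = 0.44 · 7.550 - 1.645
z_β = 1.677

Power = Φ(z_β) = Φ(1.677) ≈ 0.953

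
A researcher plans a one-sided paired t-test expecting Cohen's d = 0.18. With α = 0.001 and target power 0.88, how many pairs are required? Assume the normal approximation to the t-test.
n = 562 pairs

Sample size formula (paired t-test, normal approximation):
n = ((z_α + z_β) / d)²

z_α = 3.090 (for α = 0.001, one-sided)
z_β = 1.175 (for power = 0.88)
d = 0.18

n = ((3.090 + 1.175) / 0.18)²
n = (23.694)²
n ≈ 561.41
Round up to the next whole number: n = 562 pairs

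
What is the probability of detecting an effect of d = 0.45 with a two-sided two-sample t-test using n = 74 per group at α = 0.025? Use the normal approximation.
Power ≈ 0.69

Power calculation (two-sample t-test, normal approximation):
z_β = d · √(n/2) - z_{α/2}
z_β = 0.45 · √(74/2) - 2.241
z_β = 0.45 · 6.083 - 2.241
z_β = 0.496

Power = Φ(z_β) = Φ(0.496) ≈ 0.690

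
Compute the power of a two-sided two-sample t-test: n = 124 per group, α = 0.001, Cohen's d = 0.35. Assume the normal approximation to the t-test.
Power ≈ 0.30

Power calculation (two-sample t-test, normal approximation):
z_β = d · √(n/2) - z_{α/2}
z_β = 0.35 · √(124/2) - 3.291
z_β = 0.35 · 7.874 - 3.291
z_β = -0.535

Power = Φ(z_β) = Φ(-0.535) ≈ 0.296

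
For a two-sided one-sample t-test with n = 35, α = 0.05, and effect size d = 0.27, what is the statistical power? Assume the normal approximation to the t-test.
Power ≈ 0.36

Power calculation (one-sample t-test, normal approximation):
z_β = d · √n - z_{α/2}
z_β = 0.27 · √35 - 1.960
z_β = 0.27 · 5.916 - 1.960
z_β = -0.363

Power = Φ(z_β) = Φ(-0.363) ≈ 0.358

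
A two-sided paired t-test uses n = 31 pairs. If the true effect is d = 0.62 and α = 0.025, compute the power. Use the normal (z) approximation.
Power ≈ 0.89

Power calculation (paired t-test, normal approximation):
z_β = d · √n - z_{α/2}
z_β = 0.62 · √31 - 2.241
z_β = 0.62 · 5.568 - 2.241
z_β = 1.211

Power = Φ(z_β) = Φ(1.211) ≈ 0.887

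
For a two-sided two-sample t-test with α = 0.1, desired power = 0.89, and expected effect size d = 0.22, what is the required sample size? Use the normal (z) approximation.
n = 341 per group

Sample size formula (two-sample t-test, normal approximation):
n = 2 · ((z_{α/2} + z_β) / d)²

z_{α/2} = 1.645 (for α = 0.1, two-sided)
z_β = 1.227 (for power = 0.89)
d = 0.22

n = 2 · ((1.645 + 1.227) / 0.22)²
n = 2 · (13.055)²
n ≈ 340.87
Round up to the next whole number: n = 341 per group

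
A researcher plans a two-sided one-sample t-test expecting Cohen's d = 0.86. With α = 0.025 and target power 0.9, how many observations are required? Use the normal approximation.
n = 17

Sample size formula (one-sample t-test, normal approximation):
n = ((z_{α/2} + z_β) / d)²

z_{α/2} = 2.241 (for α = 0.025, two-sided)
z_β = 1.282 (for power = 0.9)
d = 0.86

n = ((2.241 + 1.282) / 0.86)²
n = (4.097)²
n ≈ 16.79
Round up to the next whole number: n = 17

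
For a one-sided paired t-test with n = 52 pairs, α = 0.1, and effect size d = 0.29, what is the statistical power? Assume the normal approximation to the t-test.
Power ≈ 0.79

Power calculation (paired t-test, normal approximation):
z_β = d · √n - z_α
z_β = 0.29 · √52 - 1.282
z_β = 0.29 · 7.211 - 1.282
z_β = 0.810

Power = Φ(z_β) = Φ(0.810) ≈ 0.791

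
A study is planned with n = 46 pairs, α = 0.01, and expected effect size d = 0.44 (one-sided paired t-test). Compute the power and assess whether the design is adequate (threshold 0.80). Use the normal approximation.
Power ≈ 0.74; the study is underpowered (power < 0.80)

Power calculation (paired t-test, normal approximation):
z_β = d · √n - z_α
z_β = 0.44 · √46 - 2.326
z_β = 0.44 · 6.782 - 2.326
z_β = 0.658

Power = Φ(z_β) = Φ(0.658) ≈ 0.745

Effect size d = 0.44 is small by Cohen's convention (0.2/0.5/0.8).

Threshold: power ≥ 0.80 is conventionally adequate.
Power ≈ 0.74 → the study is underpowered (power < 0.80).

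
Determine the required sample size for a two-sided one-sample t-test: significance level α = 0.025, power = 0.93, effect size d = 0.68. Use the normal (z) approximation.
n = 30

Sample size formula (one-sample t-test, normal approximation):
n = ((z_{α/2} + z_β) / d)²

z_{α/2} = 2.241 (for α = 0.025, two-sided)
z_β = 1.476 (for power = 0.93)
d = 0.68

n = ((2.241 + 1.476) / 0.68)²
n = (5.466)²
n ≈ 29.88
Round up to the next whole number: n = 30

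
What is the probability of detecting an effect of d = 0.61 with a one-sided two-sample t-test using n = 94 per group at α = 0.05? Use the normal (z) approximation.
Power ≈ 0.99

Power calculation (two-sample t-test, normal approximation):
z_β = d · √(n/2) - z_α
z_β = 0.61 · √(94/2) - 1.645
z_β = 0.61 · 6.856 - 1.645
z_β = 2.537

Power = Φ(z_β) = Φ(2.537) ≈ 0.994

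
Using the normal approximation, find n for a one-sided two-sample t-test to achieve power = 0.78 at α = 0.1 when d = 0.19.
n = 234 per group

Sample size formula (two-sample t-test, normal approximation):
n = 2 · ((z_α + z_β) / d)²

z_α = 1.282 (for α = 0.1, one-sided)
z_β = 0.772 (for power = 0.78)
d = 0.19

n = 2 · ((1.282 + 0.772) / 0.19)²
n = 2 · (10.811)²
n ≈ 233.76
Round up to the next whole number: n = 234 per group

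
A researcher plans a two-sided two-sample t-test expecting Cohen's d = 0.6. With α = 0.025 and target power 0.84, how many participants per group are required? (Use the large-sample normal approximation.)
n = 59 per group

Sample size formula (two-sample t-test, normal approximation):
n = 2 · ((z_{α/2} + z_β) / d)²

z_{α/2} = 2.241 (for α = 0.025, two-sided)
z_β = 0.994 (for power = 0.84)
d = 0.6

n = 2 · ((2.241 + 0.994) / 0.6)²
n = 2 · (5.392)²
n ≈ 58.15
Round up to the next whole number: n = 59 per group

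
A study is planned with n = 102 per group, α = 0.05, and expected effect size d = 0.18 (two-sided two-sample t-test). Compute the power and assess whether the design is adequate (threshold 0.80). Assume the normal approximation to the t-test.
Power ≈ 0.25; the study is underpowered (power < 0.80)

Power calculation (two-sample t-test, normal approximation):
z_β = d · √(n/2) - z_{α/2}
z_β = 0.18 · √(102/2) - 1.960
z_β = 0.18 · 7.141 - 1.960
z_β = -0.675

Power = Φ(z_β) = Φ(-0.675) ≈ 0.250

Effect size d = 0.18 is very small by Cohen's convention (0.2/0.5/0.8).

Threshold: power ≥ 0.80 is conventionally adequate.
Power ≈ 0.25 → the study is underpowered (power < 0.80).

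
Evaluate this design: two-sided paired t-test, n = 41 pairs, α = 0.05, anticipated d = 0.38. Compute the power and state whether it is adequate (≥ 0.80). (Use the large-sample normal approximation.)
Power ≈ 0.68; the study is underpowered (power < 0.80)

Power calculation (paired t-test, normal approximation):
z_β = d · √n - z_{α/2}
z_β = 0.38 · √41 - 1.960
z_β = 0.38 · 6.403 - 1.960
z_β = 0.473

Power = Φ(z_β) = Φ(0.473) ≈ 0.682

Effect size d = 0.38 is small by Cohen's convention (0.2/0.5/0.8).

Threshold: power ≥ 0.80 is conventionally adequate.
Power ≈ 0.68 → the study is underpowered (power < 0.80).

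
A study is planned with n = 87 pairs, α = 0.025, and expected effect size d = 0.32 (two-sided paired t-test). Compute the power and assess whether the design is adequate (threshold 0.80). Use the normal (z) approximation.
Power ≈ 0.77; the study is underpowered (power < 0.80)

Power calculation (paired t-test, normal approximation):
z_β = d · √n - z_{α/2}
z_β = 0.32 · √87 - 2.241
z_β = 0.32 · 9.327 - 2.241
z_β = 0.743

Power = Φ(z_β) = Φ(0.743) ≈ 0.771

Effect size d = 0.32 is small by Cohen's convention (0.2/0.5/0.8).

Threshold: power ≥ 0.80 is conventionally adequate.
Power ≈ 0.77 → the study is underpowered (power < 0.80).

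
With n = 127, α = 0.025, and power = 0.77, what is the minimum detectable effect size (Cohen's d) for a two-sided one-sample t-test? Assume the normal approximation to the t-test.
d ≈ 0.26

Minimum detectable effect (one-sample t-test, normal approximation):
d = (z_{α/2} + z_β) / √n
d = (2.241 + 0.739) / √127
d = 2.980 / 11.269
d ≈ 0.26

By Cohen's convention (0.2 small / 0.5 medium / 0.8 large): small effect.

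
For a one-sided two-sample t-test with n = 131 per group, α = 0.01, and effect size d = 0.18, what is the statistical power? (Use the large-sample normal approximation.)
Power ≈ 0.19

Power calculation (two-sample t-test, normal approximation):
z_β = d · √(n/2) - z_α
z_β = 0.18 · √(131/2) - 2.326
z_β = 0.18 · 8.093 - 2.326
z_β = -0.870

Power = Φ(z_β) = Φ(-0.870) ≈ 0.192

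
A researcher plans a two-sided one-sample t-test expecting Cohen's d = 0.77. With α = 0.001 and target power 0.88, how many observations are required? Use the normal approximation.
n = 34

Sample size formula (one-sample t-test, normal approximation):
n = ((z_{α/2} + z_β) / d)²

z_{α/2} = 3.291 (for α = 0.001, two-sided)
z_β = 1.175 (for power = 0.88)
d = 0.77

n = ((3.291 + 1.175) / 0.77)²
n = (5.800)²
n ≈ 33.64
Round up to the next whole number: n = 34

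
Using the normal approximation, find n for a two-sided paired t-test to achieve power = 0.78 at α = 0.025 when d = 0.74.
n = 17 pairs

Sample size formula (paired t-test, normal approximation):
n = ((z_{α/2} + z_β) / d)²

z_{α/2} = 2.241 (for α = 0.025, two-sided)
z_β = 0.772 (for power = 0.78)
d = 0.74

n = ((2.241 + 0.772) / 0.74)²
n = (4.072)²
n ≈ 16.58
Round up to the next whole number: n = 17 pairs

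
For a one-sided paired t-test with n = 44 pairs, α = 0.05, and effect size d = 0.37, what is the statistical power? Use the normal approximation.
Power ≈ 0.79

Power calculation (paired t-test, normal approximation):
z_β = d · √n - z_α
z_β = 0.37 · √44 - 1.645
z_β = 0.37 · 6.633 - 1.645
z_β = 0.809

Power = Φ(z_β) = Φ(0.809) ≈ 0.791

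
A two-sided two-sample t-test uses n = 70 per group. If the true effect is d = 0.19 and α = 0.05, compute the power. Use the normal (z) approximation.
Power ≈ 0.20

Power calculation (two-sample t-test, normal approximation):
z_β = d · √(n/2) - z_{α/2}
z_β = 0.19 · √(70/2) - 1.960
z_β = 0.19 · 5.916 - 1.960
z_β = -0.836

Power = Φ(z_β) = Φ(-0.836) ≈ 0.202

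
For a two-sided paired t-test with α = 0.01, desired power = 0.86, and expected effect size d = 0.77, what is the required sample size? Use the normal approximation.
n = 23 pairs

Sample size formula (paired t-test, normal approximation):
n = ((z_{α/2} + z_β) / d)²

z_{α/2} = 2.576 (for α = 0.01, two-sided)
z_β = 1.080 (for power = 0.86)
d = 0.77

n = ((2.576 + 1.080) / 0.77)²
n = (4.748)²
n ≈ 22.54
Round up to the next whole number: n = 23 pairs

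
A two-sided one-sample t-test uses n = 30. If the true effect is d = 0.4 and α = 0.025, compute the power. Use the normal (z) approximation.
Power ≈ 0.48

Power calculation (one-sample t-test, normal approximation):
z_β = d · √n - z_{α/2}
z_β = 0.4 · √30 - 2.241
z_β = 0.4 · 5.477 - 2.241
z_β = -0.051

Power = Φ(z_β) = Φ(-0.051) ≈ 0.480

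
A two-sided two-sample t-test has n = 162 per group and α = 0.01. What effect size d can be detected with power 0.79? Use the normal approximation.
d ≈ 0.38

Minimum detectable effect (two-sample t-test, normal approximation):
d = (z_{α/2} + z_β) / √(n/2)
d = (2.576 + 0.806) / √(162/2)
d = 3.382 / 9.000
d ≈ 0.38

By Cohen's convention (0.2 small / 0.5 medium / 0.8 large): small effect.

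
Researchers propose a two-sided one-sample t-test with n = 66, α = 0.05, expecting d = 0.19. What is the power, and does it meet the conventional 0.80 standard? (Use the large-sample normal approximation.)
Power ≈ 0.34; the study is underpowered (power < 0.80)

Power calculation (one-sample t-test, normal approximation):
z_β = d · √n - z_{α/2}
z_β = 0.19 · √66 - 1.960
z_β = 0.19 · 8.124 - 1.960
z_β = -0.416

Power = Φ(z_β) = Φ(-0.416) ≈ 0.339

Effect size d = 0.19 is very small by Cohen's convention (0.2/0.5/0.8).

Threshold: power ≥ 0.80 is conventionally adequate.
Power ≈ 0.34 → the study is underpowered (power < 0.80).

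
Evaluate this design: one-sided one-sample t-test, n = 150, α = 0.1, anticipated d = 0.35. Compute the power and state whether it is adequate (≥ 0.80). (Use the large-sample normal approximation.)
Power ≈ 1.00; the study is adequately powered (power ≥ 0.80)

Power calculation (one-sample t-test, normal approximation):
z_β = d · √n - z_α
z_β = 0.35 · √150 - 1.282
z_β = 0.35 · 12.247 - 1.282
z_β = 3.005

Power = Φ(z_β) = Φ(3.005) ≈ 0.999

Effect size d = 0.35 is small by Cohen's convention (0.2/0.5/0.8).

Threshold: power ≥ 0.80 is conventionally adequate.
Power ≈ 1.00 → the study is adequately powered (power ≥ 0.80).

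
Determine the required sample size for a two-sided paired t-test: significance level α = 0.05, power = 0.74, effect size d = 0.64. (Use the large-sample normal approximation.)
n = 17 pairs

Sample size formula (paired t-test, normal approximation):
n = ((z_{α/2} + z_β) / d)²

z_{α/2} = 1.960 (for α = 0.05, two-sided)
z_β = 0.643 (for power = 0.74)
d = 0.64

n = ((1.960 + 0.643) / 0.64)²
n = (4.067)²
n ≈ 16.54
Round up to the next whole number: n = 17 pairs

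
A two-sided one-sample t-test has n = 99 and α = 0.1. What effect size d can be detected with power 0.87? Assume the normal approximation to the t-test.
d ≈ 0.28

Minimum detectable effect (one-sample t-test, normal approximation):
d = (z_{α/2} + z_β) / √n
d = (1.645 + 1.126) / √99
d = 2.771 / 9.950
d ≈ 0.28

By Cohen's convention (0.2 small / 0.5 medium / 0.8 large): small effect.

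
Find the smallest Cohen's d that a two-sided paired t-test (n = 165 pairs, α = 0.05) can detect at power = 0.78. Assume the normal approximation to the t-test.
d ≈ 0.21

Minimum detectable effect (paired t-test, normal approximation):
d = (z_{α/2} + z_β) / √n
d = (1.960 + 0.772) / √165
d = 2.732 / 12.845
d ≈ 0.21

By Cohen's convention (0.2 small / 0.5 medium / 0.8 large): small effect.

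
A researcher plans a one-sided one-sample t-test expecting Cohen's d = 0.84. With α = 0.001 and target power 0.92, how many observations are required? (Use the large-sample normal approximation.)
n = 29

Sample size formula (one-sample t-test, normal approximation):
n = ((z_α + z_β) / d)²

z_α = 3.090 (for α = 0.001, one-sided)
z_β = 1.405 (for power = 0.92)
d = 0.84

n = ((3.090 + 1.405) / 0.84)²
n = (5.351)²
n ≈ 28.63
Round up to the next whole number: n = 29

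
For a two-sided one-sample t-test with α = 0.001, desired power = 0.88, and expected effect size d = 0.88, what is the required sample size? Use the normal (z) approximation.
n = 26

Sample size formula (one-sample t-test, normal approximation):
n = ((z_{α/2} + z_β) / d)²

z_{α/2} = 3.291 (for α = 0.001, two-sided)
z_β = 1.175 (for power = 0.88)
d = 0.88

n = ((3.291 + 1.175) / 0.88)²
n = (5.075)²
n ≈ 25.76
Round up to the next whole number: n = 26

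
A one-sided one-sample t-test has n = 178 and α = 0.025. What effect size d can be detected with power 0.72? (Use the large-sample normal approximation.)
d ≈ 0.19

Minimum detectable effect (one-sample t-test, normal approximation):
d = (z_α + z_β) / √n
d = (1.960 + 0.583) / √178
d = 2.543 / 13.342
d ≈ 0.19

By Cohen's convention (0.2 small / 0.5 medium / 0.8 large): very small effect.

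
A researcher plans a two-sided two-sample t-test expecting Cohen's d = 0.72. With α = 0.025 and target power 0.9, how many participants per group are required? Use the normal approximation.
n = 48 per group

Sample size formula (two-sample t-test, normal approximation):
n = 2 · ((z_{α/2} + z_β) / d)²

z_{α/2} = 2.241 (for α = 0.025, two-sided)
z_β = 1.282 (for power = 0.9)
d = 0.72

n = 2 · ((2.241 + 1.282) / 0.72)²
n = 2 · (4.893)²
n ≈ 47.88
Round up to the next whole number: n = 48 per group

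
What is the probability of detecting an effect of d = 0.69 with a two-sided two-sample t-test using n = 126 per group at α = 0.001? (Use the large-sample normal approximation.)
Power ≈ 0.99

Power calculation (two-sample t-test, normal approximation):
z_β = d · √(n/2) - z_{α/2}
z_β = 0.69 · √(126/2) - 3.291
z_β = 0.69 · 7.937 - 3.291
z_β = 2.186

Power = Φ(z_β) = Φ(2.186) ≈ 0.986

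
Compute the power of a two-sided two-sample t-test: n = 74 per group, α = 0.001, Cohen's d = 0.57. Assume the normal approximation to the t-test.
Power ≈ 0.57

Power calculation (two-sample t-test, normal approximation):
z_β = d · √(n/2) - z_{α/2}
z_β = 0.57 · √(74/2) - 3.291
z_β = 0.57 · 6.083 - 3.291
z_β = 0.177

Power = Φ(z_β) = Φ(0.177) ≈ 0.570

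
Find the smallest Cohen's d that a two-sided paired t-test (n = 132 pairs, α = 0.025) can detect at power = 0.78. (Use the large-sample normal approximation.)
d ≈ 0.26

Minimum detectable effect (paired t-test, normal approximation):
d = (z_{α/2} + z_β) / √n
d = (2.241 + 0.772) / √132
d = 3.014 / 11.489
d ≈ 0.26

By Cohen's convention (0.2 small / 0.5 medium / 0.8 large): small effect.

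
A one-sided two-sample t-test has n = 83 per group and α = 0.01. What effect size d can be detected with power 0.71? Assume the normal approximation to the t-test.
d ≈ 0.45

Minimum detectable effect (two-sample t-test, normal approximation):
d = (z_α + z_β) / √(n/2)
d = (2.326 + 0.553) / √(83/2)
d = 2.880 / 6.442
d ≈ 0.45

By Cohen's convention (0.2 small / 0.5 medium / 0.8 large): small effect.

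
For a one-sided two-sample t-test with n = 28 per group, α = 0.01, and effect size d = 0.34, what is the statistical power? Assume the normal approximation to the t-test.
Power ≈ 0.15

Power calculation (two-sample t-test, normal approximation):
z_β = d · √(n/2) - z_α
z_β = 0.34 · √(28/2) - 2.326
z_β = 0.34 · 3.742 - 2.326
z_β = -1.054

Power = Φ(z_β) = Φ(-1.054) ≈ 0.146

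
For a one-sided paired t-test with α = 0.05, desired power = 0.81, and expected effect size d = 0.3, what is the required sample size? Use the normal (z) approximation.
n = 71 pairs

Sample size formula (paired t-test, normal approximation):
n = ((z_α + z_β) / d)²

z_α = 1.645 (for α = 0.05, one-sided)
z_β = 0.878 (for power = 0.81)
d = 0.3

n = ((1.645 + 0.878) / 0.3)²
n = (8.410)²
n ≈ 70.73
Round up to the next whole number: n = 71 pairs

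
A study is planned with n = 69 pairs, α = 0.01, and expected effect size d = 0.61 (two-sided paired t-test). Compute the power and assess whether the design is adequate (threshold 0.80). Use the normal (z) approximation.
Power ≈ 0.99; the study is adequately powered (power ≥ 0.80)

Power calculation (paired t-test, normal approximation):
z_β = d · √n - z_{α/2}
z_β = 0.61 · √69 - 2.576
z_β = 0.61 · 8.307 - 2.576
z_β = 2.491

Power = Φ(z_β) = Φ(2.491) ≈ 0.994

Effect size d = 0.61 is medium by Cohen's convention (0.2/0.5/0.8).

Threshold: power ≥ 0.80 is conventionally adequate.
Power ≈ 0.99 → the study is adequately powered (power ≥ 0.80).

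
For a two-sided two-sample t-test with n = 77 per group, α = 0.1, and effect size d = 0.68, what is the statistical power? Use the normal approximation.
Power ≈ 0.99

Power calculation (two-sample t-test, normal approximation):
z_β = d · √(n/2) - z_{α/2}
z_β = 0.68 · √(77/2) - 1.645
z_β = 0.68 · 6.205 - 1.645
z_β = 2.574

Power = Φ(z_β) = Φ(2.574) ≈ 0.995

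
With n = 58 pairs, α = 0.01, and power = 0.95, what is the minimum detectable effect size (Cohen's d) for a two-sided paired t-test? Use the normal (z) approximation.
d ≈ 0.55

Minimum detectable effect (paired t-test, normal approximation):
d = (z_{α/2} + z_β) / √n
d = (2.576 + 1.645) / √58
d = 4.221 / 7.616
d ≈ 0.55

By Cohen's convention (0.2 small / 0.5 medium / 0.8 large): medium effect.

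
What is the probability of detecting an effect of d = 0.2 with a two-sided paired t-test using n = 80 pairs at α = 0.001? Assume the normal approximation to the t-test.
Power ≈ 0.07

Power calculation (paired t-test, normal approximation):
z_β = d · √n - z_{α/2}
z_β = 0.2 · √80 - 3.291
z_β = 0.2 · 8.944 - 3.291
z_β = -1.502

Power = Φ(z_β) = Φ(-1.502) ≈ 0.067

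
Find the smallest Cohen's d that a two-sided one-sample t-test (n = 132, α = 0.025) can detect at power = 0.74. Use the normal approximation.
d ≈ 0.25

Minimum detectable effect (one-sample t-test, normal approximation):
d = (z_{α/2} + z_β) / √n
d = (2.241 + 0.643) / √132
d = 2.885 / 11.489
d ≈ 0.25

By Cohen's convention (0.2 small / 0.5 medium / 0.8 large): small effect.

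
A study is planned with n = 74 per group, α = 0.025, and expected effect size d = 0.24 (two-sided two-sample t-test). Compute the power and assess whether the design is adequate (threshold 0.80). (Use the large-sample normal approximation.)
Power ≈ 0.22; the study is underpowered (power < 0.80)

Power calculation (two-sample t-test, normal approximation):
z_β = d · √(n/2) - z_{α/2}
z_β = 0.24 · √(74/2) - 2.241
z_β = 0.24 · 6.083 - 2.241
z_β = -0.782

Power = Φ(z_β) = Φ(-0.782) ≈ 0.217

Effect size d = 0.24 is small by Cohen's convention (0.2/0.5/0.8).

Threshold: power ≥ 0.80 is conventionally adequate.
Power ≈ 0.22 → the study is underpowered (power < 0.80).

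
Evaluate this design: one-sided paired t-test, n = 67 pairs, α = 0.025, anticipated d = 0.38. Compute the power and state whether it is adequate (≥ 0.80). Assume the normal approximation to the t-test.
Power ≈ 0.88; the study is adequately powered (power ≥ 0.80)

Power calculation (paired t-test, normal approximation):
z_β = d · √n - z_α
z_β = 0.38 · √67 - 1.960
z_β = 0.38 · 8.185 - 1.960
z_β = 1.150

Power = Φ(z_β) = Φ(1.150) ≈ 0.875

Effect size d = 0.38 is small by Cohen's convention (0.2/0.5/0.8).

Threshold: power ≥ 0.80 is conventionally adequate.
Power ≈ 0.88 → the study is adequately powered (power ≥ 0.80).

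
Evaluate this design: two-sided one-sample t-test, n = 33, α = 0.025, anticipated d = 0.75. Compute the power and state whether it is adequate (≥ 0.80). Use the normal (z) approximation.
Power ≈ 0.98; the study is adequately powered (power ≥ 0.80)

Power calculation (one-sample t-test, normal approximation):
z_β = d · √n - z_{α/2}
z_β = 0.75 · √33 - 2.241
z_β = 0.75 · 5.745 - 2.241
z_β = 2.067

Power = Φ(z_β) = Φ(2.067) ≈ 0.981

Effect size d = 0.75 is medium by Cohen's convention (0.2/0.5/0.8).

Threshold: power ≥ 0.80 is conventionally adequate.
Power ≈ 0.98 → the study is adequately powered (power ≥ 0.80).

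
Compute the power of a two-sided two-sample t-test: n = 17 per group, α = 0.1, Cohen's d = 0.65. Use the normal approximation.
Power ≈ 0.60

Power calculation (two-sample t-test, normal approximation):
z_β = d · √(n/2) - z_{α/2}
z_β = 0.65 · √(17/2) - 1.645
z_β = 0.65 · 2.915 - 1.645
z_β = 0.250

Power = Φ(z_β) = Φ(0.250) ≈ 0.599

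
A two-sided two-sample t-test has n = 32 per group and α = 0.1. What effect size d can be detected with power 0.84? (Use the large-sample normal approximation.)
d ≈ 0.66

Minimum detectable effect (two-sample t-test, normal approximation):
d = (z_{α/2} + z_β) / √(n/2)
d = (1.645 + 0.994) / √(32/2)
d = 2.639 / 4.000
d ≈ 0.66

By Cohen's convention (0.2 small / 0.5 medium / 0.8 large): medium effect.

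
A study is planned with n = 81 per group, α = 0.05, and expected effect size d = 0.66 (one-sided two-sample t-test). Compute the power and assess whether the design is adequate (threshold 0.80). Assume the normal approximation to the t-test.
Power ≈ 0.99; the study is adequately powered (power ≥ 0.80)

Power calculation (two-sample t-test, normal approximation):
z_β = d · √(n/2) - z_α
z_β = 0.66 · √(81/2) - 1.645
z_β = 0.66 · 6.364 - 1.645
z_β = 2.555

Power = Φ(z_β) = Φ(2.555) ≈ 0.995

Effect size d = 0.66 is medium by Cohen's convention (0.2/0.5/0.8).

Threshold: power ≥ 0.80 is conventionally adequate.
Power ≈ 0.99 → the study is adequately powered (power ≥ 0.80).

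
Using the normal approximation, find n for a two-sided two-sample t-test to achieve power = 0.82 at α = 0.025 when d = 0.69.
n = 42 per group

Sample size formula (two-sample t-test, normal approximation):
n = 2 · ((z_{α/2} + z_β) / d)²

z_{α/2} = 2.241 (for α = 0.025, two-sided)
z_β = 0.915 (for power = 0.82)
d = 0.69

n = 2 · ((2.241 + 0.915) / 0.69)²
n = 2 · (4.574)²
n ≈ 41.84
Round up to the next whole number: n = 42 per group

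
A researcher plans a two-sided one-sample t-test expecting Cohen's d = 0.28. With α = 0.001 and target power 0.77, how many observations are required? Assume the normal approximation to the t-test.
n = 208

Sample size formula (one-sample t-test, normal approximation):
n = ((z_{α/2} + z_β) / d)²

z_{α/2} = 3.291 (for α = 0.001, two-sided)
z_β = 0.739 (for power = 0.77)
d = 0.28

n = ((3.291 + 0.739) / 0.28)²
n = (14.393)²
n ≈ 207.16
Round up to the next whole number: n = 208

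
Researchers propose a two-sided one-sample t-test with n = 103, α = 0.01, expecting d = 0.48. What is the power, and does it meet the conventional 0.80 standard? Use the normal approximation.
Power ≈ 0.99; the study is adequately powered (power ≥ 0.80)

Power calculation (one-sample t-test, normal approximation):
z_β = d · √n - z_{α/2}
z_β = 0.48 · √103 - 2.576
z_β = 0.48 · 10.149 - 2.576
z_β = 2.296

Power = Φ(z_β) = Φ(2.296) ≈ 0.989

Effect size d = 0.48 is small by Cohen's convention (0.2/0.5/0.8).

Threshold: power ≥ 0.80 is conventionally adequate.
Power ≈ 0.99 → the study is adequately powered (power ≥ 0.80).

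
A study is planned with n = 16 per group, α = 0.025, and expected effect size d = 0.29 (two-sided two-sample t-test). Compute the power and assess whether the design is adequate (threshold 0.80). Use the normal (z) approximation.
Power ≈ 0.08; the study is underpowered (power < 0.80)

Power calculation (two-sample t-test, normal approximation):
z_β = d · √(n/2) - z_{α/2}
z_β = 0.29 · √(16/2) - 2.241
z_β = 0.29 · 2.828 - 2.241
z_β = -1.421

Power = Φ(z_β) = Φ(-1.421) ≈ 0.078

Effect size d = 0.29 is small by Cohen's convention (0.2/0.5/0.8).

Threshold: power ≥ 0.80 is conventionally adequate.
Power ≈ 0.08 → the study is underpowered (power < 0.80).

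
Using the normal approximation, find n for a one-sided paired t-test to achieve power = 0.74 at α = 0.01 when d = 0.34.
n = 77 pairs

Sample size formula (paired t-test, normal approximation):
n = ((z_α + z_β) / d)²

z_α = 2.326 (for α = 0.01, one-sided)
z_β = 0.643 (for power = 0.74)
d = 0.34

n = ((2.326 + 0.643) / 0.34)²
n = (8.732)²
n ≈ 76.25
Round up to the next whole number: n = 77 pairs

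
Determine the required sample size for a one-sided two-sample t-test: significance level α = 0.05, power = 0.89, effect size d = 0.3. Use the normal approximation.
n = 184 per group

Sample size formula (two-sample t-test, normal approximation):
n = 2 · ((z_α + z_β) / d)²

z_α = 1.645 (for α = 0.05, one-sided)
z_β = 1.227 (for power = 0.89)
d = 0.3

n = 2 · ((1.645 + 1.227) / 0.3)²
n = 2 · (9.573)²
n ≈ 183.28
Round up to the next whole number: n = 184 per group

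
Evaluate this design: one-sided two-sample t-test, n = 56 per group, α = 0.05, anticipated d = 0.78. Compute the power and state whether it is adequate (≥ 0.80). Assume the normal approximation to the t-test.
Power ≈ 0.99; the study is adequately powered (power ≥ 0.80)

Power calculation (two-sample t-test, normal approximation):
z_β = d · √(n/2) - z_α
z_β = 0.78 · √(56/2) - 1.645
z_β = 0.78 · 5.292 - 1.645
z_β = 2.483

Power = Φ(z_β) = Φ(2.483) ≈ 0.993

Effect size d = 0.78 is medium by Cohen's convention (0.2/0.5/0.8).

Threshold: power ≥ 0.80 is conventionally adequate.
Power ≈ 0.99 → the study is adequately powered (power ≥ 0.80).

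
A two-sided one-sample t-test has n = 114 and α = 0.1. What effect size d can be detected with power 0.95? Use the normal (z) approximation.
d ≈ 0.31

Minimum detectable effect (one-sample t-test, normal approximation):
d = (z_{α/2} + z_β) / √n
d = (1.645 + 1.645) / √114
d = 3.290 / 10.677
d ≈ 0.31

By Cohen's convention (0.2 small / 0.5 medium / 0.8 large): small effect.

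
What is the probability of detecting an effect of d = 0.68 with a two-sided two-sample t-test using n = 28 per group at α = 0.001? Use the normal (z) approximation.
Power ≈ 0.23

Power calculation (two-sample t-test, normal approximation):
z_β = d · √(n/2) - z_{α/2}
z_β = 0.68 · √(28/2) - 3.291
z_β = 0.68 · 3.742 - 3.291
z_β = -0.746

Power = Φ(z_β) = Φ(-0.746) ≈ 0.228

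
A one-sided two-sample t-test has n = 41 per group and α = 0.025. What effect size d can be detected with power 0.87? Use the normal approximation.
d ≈ 0.68

Minimum detectable effect (two-sample t-test, normal approximation):
d = (z_α + z_β) / √(n/2)
d = (1.960 + 1.126) / √(41/2)
d = 3.086 / 4.528
d ≈ 0.68

By Cohen's convention (0.2 small / 0.5 medium / 0.8 large): medium effect.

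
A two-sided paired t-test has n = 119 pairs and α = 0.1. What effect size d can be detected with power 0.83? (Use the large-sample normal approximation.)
d ≈ 0.24

Minimum detectable effect (paired t-test, normal approximation):
d = (z_{α/2} + z_β) / √n
d = (1.645 + 0.954) / √119
d = 2.599 / 10.909
d ≈ 0.24

By Cohen's convention (0.2 small / 0.5 medium / 0.8 large): small effect.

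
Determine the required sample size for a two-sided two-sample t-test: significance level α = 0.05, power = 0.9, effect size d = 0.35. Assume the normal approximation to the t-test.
n = 172 per group

Sample size formula (two-sample t-test, normal approximation):
n = 2 · ((z_{α/2} + z_β) / d)²

z_{α/2} = 1.960 (for α = 0.05, two-sided)
z_β = 1.282 (for power = 0.9)
d = 0.35

n = 2 · ((1.960 + 1.282) / 0.35)²
n = 2 · (9.263)²
n ≈ 171.61
Round up to the next whole number: n = 172 per group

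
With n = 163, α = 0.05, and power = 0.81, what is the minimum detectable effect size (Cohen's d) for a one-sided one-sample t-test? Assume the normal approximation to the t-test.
d ≈ 0.20

Minimum detectable effect (one-sample t-test, normal approximation):
d = (z_α + z_β) / √n
d = (1.645 + 0.878) / √163
d = 2.523 / 12.767
d ≈ 0.20

By Cohen's convention (0.2 small / 0.5 medium / 0.8 large): small effect.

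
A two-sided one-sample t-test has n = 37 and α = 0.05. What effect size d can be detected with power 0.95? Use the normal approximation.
d ≈ 0.59

Minimum detectable effect (one-sample t-test, normal approximation):
d = (z_{α/2} + z_β) / √n
d = (1.960 + 1.645) / √37
d = 3.605 / 6.083
d ≈ 0.59

By Cohen's convention (0.2 small / 0.5 medium / 0.8 large): medium effect.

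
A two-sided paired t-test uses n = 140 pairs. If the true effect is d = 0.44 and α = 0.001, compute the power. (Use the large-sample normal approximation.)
Power ≈ 0.97

Power calculation (paired t-test, normal approximation):
z_β = d · √n - z_{α/2}
z_β = 0.44 · √140 - 3.291
z_β = 0.44 · 11.832 - 3.291
z_β = 1.916

Power = Φ(z_β) = Φ(1.916) ≈ 0.972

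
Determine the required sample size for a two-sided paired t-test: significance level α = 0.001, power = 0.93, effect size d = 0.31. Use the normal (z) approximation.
n = 237 pairs

Sample size formula (paired t-test, normal approximation):
n = ((z_{α/2} + z_β) / d)²

z_{α/2} = 3.291 (for α = 0.001, two-sided)
z_β = 1.476 (for power = 0.93)
d = 0.31

n = ((3.291 + 1.476) / 0.31)²
n = (15.377)²
n ≈ 236.45
Round up to the next whole number: n = 237 pairs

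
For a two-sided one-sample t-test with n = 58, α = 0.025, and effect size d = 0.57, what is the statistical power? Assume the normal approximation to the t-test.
Power ≈ 0.98

Power calculation (one-sample t-test, normal approximation):
z_β = d · √n - z_{α/2}
z_β = 0.57 · √58 - 2.241
z_β = 0.57 · 7.616 - 2.241
z_β = 2.100

Power = Φ(z_β) = Φ(2.100) ≈ 0.982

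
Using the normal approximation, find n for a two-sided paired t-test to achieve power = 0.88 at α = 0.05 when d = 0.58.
n = 30 pairs

Sample size formula (paired t-test, normal approximation):
n = ((z_{α/2} + z_β) / d)²

z_{α/2} = 1.960 (for α = 0.05, two-sided)
z_β = 1.175 (for power = 0.88)
d = 0.58

n = ((1.960 + 1.175) / 0.58)²
n = (5.405)²
n ≈ 29.21
Round up to the next whole number: n = 30 pairs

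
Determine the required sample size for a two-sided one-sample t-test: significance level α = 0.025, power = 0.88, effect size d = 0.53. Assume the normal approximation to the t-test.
n = 42

Sample size formula (one-sample t-test, normal approximation):
n = ((z_{α/2} + z_β) / d)²

z_{α/2} = 2.241 (for α = 0.025, two-sided)
z_β = 1.175 (for power = 0.88)
d = 0.53

n = ((2.241 + 1.175) / 0.53)²
n = (6.445)²
n ≈ 41.54
Round up to the next whole number: n = 42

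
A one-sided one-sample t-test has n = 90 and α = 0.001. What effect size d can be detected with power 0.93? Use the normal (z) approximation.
d ≈ 0.48

Minimum detectable effect (one-sample t-test, normal approximation):
d = (z_α + z_β) / √n
d = (3.090 + 1.476) / √90
d = 4.566 / 9.487
d ≈ 0.48

By Cohen's convention (0.2 small / 0.5 medium / 0.8 large): small effect.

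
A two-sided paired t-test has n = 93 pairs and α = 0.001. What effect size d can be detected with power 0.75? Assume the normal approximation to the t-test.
d ≈ 0.41

Minimum detectable effect (paired t-test, normal approximation):
d = (z_{α/2} + z_β) / √n
d = (3.291 + 0.674) / √93
d = 3.965 / 9.644
d ≈ 0.41

By Cohen's convention (0.2 small / 0.5 medium / 0.8 large): small effect.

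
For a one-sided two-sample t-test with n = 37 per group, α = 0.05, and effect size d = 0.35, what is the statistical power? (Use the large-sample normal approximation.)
Power ≈ 0.44

Power calculation (two-sample t-test, normal approximation):
z_β = d · √(n/2) - z_α
z_β = 0.35 · √(37/2) - 1.645
z_β = 0.35 · 4.301 - 1.645
z_β = -0.139

Power = Φ(z_β) = Φ(-0.139) ≈ 0.445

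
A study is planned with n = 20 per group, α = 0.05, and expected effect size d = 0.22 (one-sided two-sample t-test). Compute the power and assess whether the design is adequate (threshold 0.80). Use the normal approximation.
Power ≈ 0.17; the study is underpowered (power < 0.80)

Power calculation (two-sample t-test, normal approximation):
z_β = d · √(n/2) - z_α
z_β = 0.22 · √(20/2) - 1.645
z_β = 0.22 · 3.162 - 1.645
z_β = -0.949

Power = Φ(z_β) = Φ(-0.949) ≈ 0.171

Effect size d = 0.22 is small by Cohen's convention (0.2/0.5/0.8).

Threshold: power ≥ 0.80 is conventionally adequate.
Power ≈ 0.17 → the study is underpowered (power < 0.80).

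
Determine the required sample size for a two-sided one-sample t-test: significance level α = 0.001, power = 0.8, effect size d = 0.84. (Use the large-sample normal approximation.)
n = 25

Sample size formula (one-sample t-test, normal approximation):
n = ((z_{α/2} + z_β) / d)²

z_{α/2} = 3.291 (for α = 0.001, two-sided)
z_β = 0.842 (for power = 0.8)
d = 0.84

n = ((3.291 + 0.842) / 0.84)²
n = (4.920)²
n ≈ 24.21
Round up to the next whole number: n = 25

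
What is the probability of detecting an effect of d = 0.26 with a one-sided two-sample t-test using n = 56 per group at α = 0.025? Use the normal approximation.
Power ≈ 0.28

Power calculation (two-sample t-test, normal approximation):
z_β = d · √(n/2) - z_α
z_β = 0.26 · √(56/2) - 1.960
z_β = 0.26 · 5.292 - 1.960
z_β = -0.584

Power = Φ(z_β) = Φ(-0.584) ≈ 0.280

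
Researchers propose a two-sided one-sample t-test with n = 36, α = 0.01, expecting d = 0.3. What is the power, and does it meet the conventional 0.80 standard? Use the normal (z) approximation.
Power ≈ 0.22; the study is underpowered (power < 0.80)

Power calculation (one-sample t-test, normal approximation):
z_β = d · √n - z_{α/2}
z_β = 0.3 · √36 - 2.576
z_β = 0.3 · 6.000 - 2.576
z_β = -0.776

Power = Φ(z_β) = Φ(-0.776) ≈ 0.219

Effect size d = 0.3 is small by Cohen's convention (0.2/0.5/0.8).

Threshold: power ≥ 0.80 is conventionally adequate.
Power ≈ 0.22 → the study is underpowered (power < 0.80).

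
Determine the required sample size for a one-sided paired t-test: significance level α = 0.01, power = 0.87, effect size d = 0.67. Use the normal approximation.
n = 27 pairs

Sample size formula (paired t-test, normal approximation):
n = ((z_α + z_β) / d)²

z_α = 2.326 (for α = 0.01, one-sided)
z_β = 1.126 (for power = 0.87)
d = 0.67

n = ((2.326 + 1.126) / 0.67)²
n = (5.152)²
n ≈ 26.54
Round up to the next whole number: n = 27 pairs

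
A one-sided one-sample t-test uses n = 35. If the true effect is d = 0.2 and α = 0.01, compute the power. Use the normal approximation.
Power ≈ 0.13

Power calculation (one-sample t-test, normal approximation):
z_β = d · √n - z_α
z_β = 0.2 · √35 - 2.326
z_β = 0.2 · 5.916 - 2.326
z_β = -1.143

Power = Φ(z_β) = Φ(-1.143) ≈ 0.126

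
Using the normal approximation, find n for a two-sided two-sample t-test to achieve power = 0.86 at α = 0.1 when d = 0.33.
n = 137 per group

Sample size formula (two-sample t-test, normal approximation):
n = 2 · ((z_{α/2} + z_β) / d)²

z_{α/2} = 1.645 (for α = 0.1, two-sided)
z_β = 1.080 (for power = 0.86)
d = 0.33

n = 2 · ((1.645 + 1.080) / 0.33)²
n = 2 · (8.258)²
n ≈ 136.39
Round up to the next whole number: n = 137 per group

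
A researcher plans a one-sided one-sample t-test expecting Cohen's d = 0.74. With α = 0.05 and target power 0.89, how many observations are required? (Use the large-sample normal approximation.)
n = 16

Sample size formula (one-sample t-test, normal approximation):
n = ((z_α + z_β) / d)²

z_α = 1.645 (for α = 0.05, one-sided)
z_β = 1.227 (for power = 0.89)
d = 0.74

n = ((1.645 + 1.227) / 0.74)²
n = (3.881)²
n ≈ 15.06
Round up to the next whole number: n = 16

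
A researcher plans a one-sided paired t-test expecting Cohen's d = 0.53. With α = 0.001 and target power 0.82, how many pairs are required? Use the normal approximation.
n = 58 pairs

Sample size formula (paired t-test, normal approximation):
n = ((z_α + z_β) / d)²

z_α = 3.090 (for α = 0.001, one-sided)
z_β = 0.915 (for power = 0.82)
d = 0.53

n = ((3.090 + 0.915) / 0.53)²
n = (7.557)²
n ≈ 57.11
Round up to the next whole number: n = 58 pairs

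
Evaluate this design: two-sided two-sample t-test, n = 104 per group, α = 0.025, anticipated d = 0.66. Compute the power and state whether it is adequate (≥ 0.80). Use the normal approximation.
Power ≈ 0.99; the study is adequately powered (power ≥ 0.80)

Power calculation (two-sample t-test, normal approximation):
z_β = d · √(n/2) - z_{α/2}
z_β = 0.66 · √(104/2) - 2.241
z_β = 0.66 · 7.211 - 2.241
z_β = 2.518

Power = Φ(z_β) = Φ(2.518) ≈ 0.994

Effect size d = 0.66 is medium by Cohen's convention (0.2/0.5/0.8).

Threshold: power ≥ 0.80 is conventionally adequate.
Power ≈ 0.99 → the study is adequately powered (power ≥ 0.80).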